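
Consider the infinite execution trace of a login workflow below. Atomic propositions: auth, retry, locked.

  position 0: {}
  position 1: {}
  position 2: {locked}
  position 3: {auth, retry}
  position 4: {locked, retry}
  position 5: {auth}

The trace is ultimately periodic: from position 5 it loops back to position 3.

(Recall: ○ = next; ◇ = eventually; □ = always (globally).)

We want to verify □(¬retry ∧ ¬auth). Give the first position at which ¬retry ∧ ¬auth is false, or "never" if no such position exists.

3

Check ¬retry ∧ ¬auth at each position in order: 0 ✓, 1 ✓, 2 ✓.
At position 3 the labels are {auth, retry}, so ¬retry ∧ ¬auth is false there. This is the first violation.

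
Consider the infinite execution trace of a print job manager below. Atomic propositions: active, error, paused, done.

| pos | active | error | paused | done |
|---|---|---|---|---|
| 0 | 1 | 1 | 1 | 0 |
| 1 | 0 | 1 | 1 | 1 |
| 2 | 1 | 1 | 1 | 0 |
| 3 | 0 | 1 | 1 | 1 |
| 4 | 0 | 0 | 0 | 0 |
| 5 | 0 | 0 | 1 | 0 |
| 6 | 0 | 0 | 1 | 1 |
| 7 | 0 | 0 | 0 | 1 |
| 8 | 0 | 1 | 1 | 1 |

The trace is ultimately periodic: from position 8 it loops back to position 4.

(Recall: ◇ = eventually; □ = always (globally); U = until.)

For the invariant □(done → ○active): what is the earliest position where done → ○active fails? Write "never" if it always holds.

Check done → ○active at each position in order: 0 ✓, 1 ✓, 2 ✓.
At position 3 the labels are {done, error, paused} and the next position 4 has {}, so done → ○active is false there. This is the first violation.

3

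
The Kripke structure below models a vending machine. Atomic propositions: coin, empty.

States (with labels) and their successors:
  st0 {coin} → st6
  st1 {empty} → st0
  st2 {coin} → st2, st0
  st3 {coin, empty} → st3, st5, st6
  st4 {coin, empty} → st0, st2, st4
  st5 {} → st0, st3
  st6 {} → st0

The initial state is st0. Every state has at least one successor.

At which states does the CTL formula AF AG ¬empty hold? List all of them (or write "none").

States satisfying AG ¬empty: {st0, st2, st6}.
States satisfying AF AG ¬empty: {st0, st1, st2, st6}.

{st0, st1, st2, st6}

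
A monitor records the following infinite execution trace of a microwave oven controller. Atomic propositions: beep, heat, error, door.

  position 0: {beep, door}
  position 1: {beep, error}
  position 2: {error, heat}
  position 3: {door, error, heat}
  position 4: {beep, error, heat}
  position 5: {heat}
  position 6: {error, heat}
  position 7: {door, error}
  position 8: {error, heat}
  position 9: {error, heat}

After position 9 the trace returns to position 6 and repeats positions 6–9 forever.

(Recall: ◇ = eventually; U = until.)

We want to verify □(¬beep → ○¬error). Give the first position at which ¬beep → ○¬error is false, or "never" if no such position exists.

Check ¬beep → ○¬error at each position in order: 0 ✓, 1 ✓.
At position 2 the labels are {error, heat} and the next position 3 has {door, error, heat}, so ¬beep → ○¬error is false there. This is the first violation.

2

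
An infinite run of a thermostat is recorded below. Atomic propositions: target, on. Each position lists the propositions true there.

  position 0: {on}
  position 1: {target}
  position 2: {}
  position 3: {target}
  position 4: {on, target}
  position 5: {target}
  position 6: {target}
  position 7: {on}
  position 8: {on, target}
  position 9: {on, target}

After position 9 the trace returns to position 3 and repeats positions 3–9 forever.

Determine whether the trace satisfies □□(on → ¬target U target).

□(on → ¬target U target) holds at every position 0..9, and those are all positions ever visited, so □□(on → ¬target U target) holds.

Satisfied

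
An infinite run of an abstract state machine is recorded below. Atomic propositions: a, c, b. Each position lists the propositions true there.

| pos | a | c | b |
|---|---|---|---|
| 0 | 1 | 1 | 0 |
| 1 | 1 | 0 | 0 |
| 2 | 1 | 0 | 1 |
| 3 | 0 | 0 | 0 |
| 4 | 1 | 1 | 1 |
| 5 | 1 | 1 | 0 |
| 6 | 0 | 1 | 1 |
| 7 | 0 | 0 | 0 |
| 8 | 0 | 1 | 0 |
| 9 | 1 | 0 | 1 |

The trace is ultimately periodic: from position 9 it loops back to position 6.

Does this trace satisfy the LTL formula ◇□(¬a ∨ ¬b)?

□(¬a ∨ ¬b) is false at every position 0..9, so it never becomes true and ◇□(¬a ∨ ¬b) fails.

Violated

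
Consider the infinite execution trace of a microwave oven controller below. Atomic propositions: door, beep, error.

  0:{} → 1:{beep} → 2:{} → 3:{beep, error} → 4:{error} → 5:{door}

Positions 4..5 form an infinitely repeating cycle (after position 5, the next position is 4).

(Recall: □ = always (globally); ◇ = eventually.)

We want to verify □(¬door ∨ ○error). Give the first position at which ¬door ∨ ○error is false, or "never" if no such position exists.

never

¬door ∨ ○error holds at every position 0..5, and those are all the positions the trace ever visits, so the invariant □(¬door ∨ ○error) is never violated.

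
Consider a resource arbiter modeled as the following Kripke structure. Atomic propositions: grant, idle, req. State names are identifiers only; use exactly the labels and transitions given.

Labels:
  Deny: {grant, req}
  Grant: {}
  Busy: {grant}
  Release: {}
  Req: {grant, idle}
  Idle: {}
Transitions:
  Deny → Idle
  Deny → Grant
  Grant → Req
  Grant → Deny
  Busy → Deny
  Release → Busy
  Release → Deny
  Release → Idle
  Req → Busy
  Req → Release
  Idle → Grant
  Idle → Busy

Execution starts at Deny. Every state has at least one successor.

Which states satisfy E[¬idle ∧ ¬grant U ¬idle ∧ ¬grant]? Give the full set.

States satisfying ¬idle ∧ ¬grant: {Grant, Release, Idle}.
States satisfying E[¬idle ∧ ¬grant U ¬idle ∧ ¬grant]: {Grant, Release, Idle}.

{Grant, Release, Idle}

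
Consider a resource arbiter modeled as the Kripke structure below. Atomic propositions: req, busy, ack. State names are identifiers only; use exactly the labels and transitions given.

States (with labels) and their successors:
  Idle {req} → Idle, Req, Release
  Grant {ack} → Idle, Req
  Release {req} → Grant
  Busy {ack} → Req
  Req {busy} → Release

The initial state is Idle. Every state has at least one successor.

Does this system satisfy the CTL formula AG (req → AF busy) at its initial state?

No

States satisfying req → AF busy: {Grant, Busy, Req}.
States satisfying AG (req → AF busy): ∅.
Idle is reachable from Idle and violates req → AF busy, so AG fails at Idle.
Idle ∉ Sat(AG (req → AF busy)).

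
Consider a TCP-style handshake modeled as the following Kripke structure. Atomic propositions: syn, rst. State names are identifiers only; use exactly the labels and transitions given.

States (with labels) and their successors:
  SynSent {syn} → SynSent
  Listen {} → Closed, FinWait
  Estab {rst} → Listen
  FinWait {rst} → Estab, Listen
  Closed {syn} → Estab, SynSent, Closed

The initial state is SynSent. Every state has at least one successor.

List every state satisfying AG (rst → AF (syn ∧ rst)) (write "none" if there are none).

States satisfying rst → AF (syn ∧ rst): {SynSent, Listen, Closed}.
States satisfying AG (rst → AF (syn ∧ rst)): {SynSent}.

{SynSent}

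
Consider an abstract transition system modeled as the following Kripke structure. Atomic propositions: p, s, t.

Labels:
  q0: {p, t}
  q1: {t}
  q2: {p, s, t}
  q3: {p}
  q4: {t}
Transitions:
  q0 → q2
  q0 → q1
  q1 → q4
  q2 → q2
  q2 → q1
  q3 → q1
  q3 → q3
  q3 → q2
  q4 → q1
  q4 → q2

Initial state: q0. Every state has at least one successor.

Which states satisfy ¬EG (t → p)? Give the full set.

{q1, q4}

States satisfying t → p: {q0, q2, q3}.
States satisfying EG (t → p): {q0, q2, q3}.
States satisfying ¬EG (t → p): {q1, q4}.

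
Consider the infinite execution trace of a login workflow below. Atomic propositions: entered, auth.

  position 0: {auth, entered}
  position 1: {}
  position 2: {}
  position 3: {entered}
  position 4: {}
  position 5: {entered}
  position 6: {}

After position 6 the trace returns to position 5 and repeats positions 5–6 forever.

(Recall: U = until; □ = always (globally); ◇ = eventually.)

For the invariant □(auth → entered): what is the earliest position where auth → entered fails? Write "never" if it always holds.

never

auth → entered holds at every position 0..6, and those are all the positions the trace ever visits, so the invariant □(auth → entered) is never violated.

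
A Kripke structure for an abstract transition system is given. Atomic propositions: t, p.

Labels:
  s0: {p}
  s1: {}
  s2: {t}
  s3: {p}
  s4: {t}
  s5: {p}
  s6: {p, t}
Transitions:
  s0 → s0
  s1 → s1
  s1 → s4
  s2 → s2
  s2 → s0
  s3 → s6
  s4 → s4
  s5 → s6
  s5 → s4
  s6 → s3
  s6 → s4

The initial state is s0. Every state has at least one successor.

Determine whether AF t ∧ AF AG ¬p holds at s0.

States satisfying t: {s2, s4, s6}.
States satisfying AF t: {s2, s3, s4, s5, s6}.
States satisfying AG ¬p: {s1, s4}.
States satisfying AF AG ¬p: {s1, s4}.
States satisfying AF t ∧ AF AG ¬p: {s4}.
s0 ∉ Sat(AF t ∧ AF AG ¬p).

Violated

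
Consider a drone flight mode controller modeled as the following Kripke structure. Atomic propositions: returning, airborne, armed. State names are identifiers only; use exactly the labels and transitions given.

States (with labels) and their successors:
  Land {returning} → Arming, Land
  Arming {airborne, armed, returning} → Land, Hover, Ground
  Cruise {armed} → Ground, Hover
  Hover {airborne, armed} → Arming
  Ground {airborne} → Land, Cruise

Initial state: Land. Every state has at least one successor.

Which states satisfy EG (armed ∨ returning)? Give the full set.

{Land, Arming, Cruise, Hover}

States satisfying armed ∨ returning: {Land, Arming, Cruise, Hover}.
States satisfying EG (armed ∨ returning): {Land, Arming, Cruise, Hover}.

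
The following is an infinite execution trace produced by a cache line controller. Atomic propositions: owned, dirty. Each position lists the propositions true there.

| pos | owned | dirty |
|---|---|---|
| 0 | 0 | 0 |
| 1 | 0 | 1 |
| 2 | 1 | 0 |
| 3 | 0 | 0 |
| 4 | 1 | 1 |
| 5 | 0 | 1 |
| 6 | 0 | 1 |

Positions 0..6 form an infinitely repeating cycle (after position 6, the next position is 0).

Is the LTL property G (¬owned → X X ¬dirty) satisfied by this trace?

¬owned → X X ¬dirty must hold at every position from 0 onward. It fails at position 3, so G (¬owned → X X ¬dirty) is false.
Positions where ¬owned holds: 0, 1, 3, 5, 6.
Check X X ¬dirty at each: 0→ok, 1→ok, 3→fails, 5→ok, 6→fails.

Does not hold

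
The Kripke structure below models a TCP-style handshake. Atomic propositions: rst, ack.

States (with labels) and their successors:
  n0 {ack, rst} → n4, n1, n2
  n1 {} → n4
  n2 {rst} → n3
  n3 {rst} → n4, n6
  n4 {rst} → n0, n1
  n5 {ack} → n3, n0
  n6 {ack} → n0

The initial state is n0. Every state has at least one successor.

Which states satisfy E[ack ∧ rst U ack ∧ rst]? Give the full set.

States satisfying ack ∧ rst: {n0}.
States satisfying E[ack ∧ rst U ack ∧ rst]: {n0}.

{n0}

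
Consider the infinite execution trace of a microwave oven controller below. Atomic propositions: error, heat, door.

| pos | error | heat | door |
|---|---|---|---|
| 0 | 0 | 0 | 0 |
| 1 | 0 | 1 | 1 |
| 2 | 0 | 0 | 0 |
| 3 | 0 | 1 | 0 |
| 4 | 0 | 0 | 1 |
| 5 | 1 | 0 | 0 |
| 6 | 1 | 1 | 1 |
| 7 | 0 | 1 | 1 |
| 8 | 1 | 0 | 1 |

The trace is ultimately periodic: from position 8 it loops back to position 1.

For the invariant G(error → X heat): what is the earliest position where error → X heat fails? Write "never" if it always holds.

error → X heat holds at every position 0..8, and those are all the positions the trace ever visits, so the invariant G(error → X heat) is never violated.

never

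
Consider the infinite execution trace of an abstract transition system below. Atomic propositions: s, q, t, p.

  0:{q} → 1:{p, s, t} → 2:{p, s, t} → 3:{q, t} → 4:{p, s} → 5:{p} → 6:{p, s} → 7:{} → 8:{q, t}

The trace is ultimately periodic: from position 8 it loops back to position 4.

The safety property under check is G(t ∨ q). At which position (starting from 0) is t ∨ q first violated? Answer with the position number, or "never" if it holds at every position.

Check t ∨ q at each position in order: 0 ✓, 1 ✓, 2 ✓, 3 ✓.
At position 4 the labels are {p, s}, so t ∨ q is false there. This is the first violation.

4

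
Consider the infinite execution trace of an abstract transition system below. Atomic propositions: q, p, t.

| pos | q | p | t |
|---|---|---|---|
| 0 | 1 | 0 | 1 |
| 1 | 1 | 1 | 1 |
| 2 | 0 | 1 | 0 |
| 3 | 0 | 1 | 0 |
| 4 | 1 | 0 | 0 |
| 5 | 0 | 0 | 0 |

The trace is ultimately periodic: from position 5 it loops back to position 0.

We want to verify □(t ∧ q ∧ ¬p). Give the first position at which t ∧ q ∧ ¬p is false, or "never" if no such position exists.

Check t ∧ q ∧ ¬p at each position in order: 0 ✓.
At position 1 the labels are {p, q, t}, so t ∧ q ∧ ¬p is false there. This is the first violation.

1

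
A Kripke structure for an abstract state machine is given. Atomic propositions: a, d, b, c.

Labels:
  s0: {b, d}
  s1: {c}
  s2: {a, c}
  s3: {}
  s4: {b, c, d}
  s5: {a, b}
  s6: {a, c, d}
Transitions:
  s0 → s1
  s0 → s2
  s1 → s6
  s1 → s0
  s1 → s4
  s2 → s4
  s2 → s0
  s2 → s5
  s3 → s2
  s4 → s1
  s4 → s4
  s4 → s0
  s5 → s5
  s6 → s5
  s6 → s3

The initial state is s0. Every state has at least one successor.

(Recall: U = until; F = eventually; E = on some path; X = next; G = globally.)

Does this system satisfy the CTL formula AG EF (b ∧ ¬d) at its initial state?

States satisfying EF (b ∧ ¬d): {s0, s1, s2, s3, s4, s5, s6}.
States satisfying AG EF (b ∧ ¬d): {s0, s1, s2, s3, s4, s5, s6}.
Every state reachable from s0 satisfies EF (b ∧ ¬d).
s0 ∈ Sat(AG EF (b ∧ ¬d)).

Yes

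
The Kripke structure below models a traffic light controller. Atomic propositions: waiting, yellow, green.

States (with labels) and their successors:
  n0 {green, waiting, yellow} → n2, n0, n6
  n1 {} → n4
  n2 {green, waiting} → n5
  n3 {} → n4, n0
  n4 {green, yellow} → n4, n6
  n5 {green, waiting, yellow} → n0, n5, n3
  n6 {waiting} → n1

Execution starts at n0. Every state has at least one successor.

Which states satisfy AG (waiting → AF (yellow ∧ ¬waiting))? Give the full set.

States satisfying waiting → AF (yellow ∧ ¬waiting): {n1, n3, n4, n6}.
States satisfying AG (waiting → AF (yellow ∧ ¬waiting)): {n1, n4, n6}.

{n1, n4, n6}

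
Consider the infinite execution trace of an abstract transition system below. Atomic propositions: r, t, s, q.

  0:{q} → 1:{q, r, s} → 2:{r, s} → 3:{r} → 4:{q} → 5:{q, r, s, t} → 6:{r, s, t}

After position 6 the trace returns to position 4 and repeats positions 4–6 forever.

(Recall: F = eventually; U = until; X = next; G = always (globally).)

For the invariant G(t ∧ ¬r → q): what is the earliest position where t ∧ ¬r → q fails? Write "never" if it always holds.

t ∧ ¬r → q holds at every position 0..6, and those are all the positions the trace ever visits, so the invariant G(t ∧ ¬r → q) is never violated.

never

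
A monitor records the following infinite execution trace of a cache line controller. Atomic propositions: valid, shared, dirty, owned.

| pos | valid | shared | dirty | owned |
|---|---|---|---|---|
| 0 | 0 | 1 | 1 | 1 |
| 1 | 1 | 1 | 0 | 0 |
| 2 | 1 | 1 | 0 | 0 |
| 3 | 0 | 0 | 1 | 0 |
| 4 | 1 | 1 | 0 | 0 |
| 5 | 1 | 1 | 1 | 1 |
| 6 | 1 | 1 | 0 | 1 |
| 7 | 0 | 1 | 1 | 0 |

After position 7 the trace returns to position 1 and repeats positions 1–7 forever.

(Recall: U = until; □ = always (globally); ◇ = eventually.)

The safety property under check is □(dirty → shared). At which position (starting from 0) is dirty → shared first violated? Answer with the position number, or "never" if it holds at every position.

3

Check dirty → shared at each position in order: 0 ✓, 1 ✓, 2 ✓.
At position 3 the labels are {dirty}, so dirty → shared is false there. This is the first violation.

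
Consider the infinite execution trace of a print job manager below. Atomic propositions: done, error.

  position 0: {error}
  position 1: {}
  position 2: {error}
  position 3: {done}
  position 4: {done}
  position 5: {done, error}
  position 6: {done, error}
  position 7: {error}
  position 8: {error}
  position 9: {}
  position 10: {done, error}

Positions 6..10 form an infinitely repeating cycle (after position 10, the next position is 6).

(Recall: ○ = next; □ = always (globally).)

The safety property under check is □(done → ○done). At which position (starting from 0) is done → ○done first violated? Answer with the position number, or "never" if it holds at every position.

Check done → ○done at each position in order: 0 ✓, 1 ✓, 2 ✓, 3 ✓, 4 ✓, 5 ✓.
At position 6 the labels are {done, error} and the next position 7 has {error}, so done → ○done is false there. This is the first violation.

6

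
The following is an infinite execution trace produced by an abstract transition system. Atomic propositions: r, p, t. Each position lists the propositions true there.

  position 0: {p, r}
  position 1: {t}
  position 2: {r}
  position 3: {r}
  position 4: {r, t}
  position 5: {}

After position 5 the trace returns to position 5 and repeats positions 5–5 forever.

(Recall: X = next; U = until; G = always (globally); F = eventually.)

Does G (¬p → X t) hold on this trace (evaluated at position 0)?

¬p → X t must hold at every position from 0 onward. It fails at position 1, so G (¬p → X t) is false.
Positions where ¬p holds: 1, 2, 3, 4, 5.
Check X t at each: 1→fails, 2→fails, 3→ok, 4→fails, 5→fails.

No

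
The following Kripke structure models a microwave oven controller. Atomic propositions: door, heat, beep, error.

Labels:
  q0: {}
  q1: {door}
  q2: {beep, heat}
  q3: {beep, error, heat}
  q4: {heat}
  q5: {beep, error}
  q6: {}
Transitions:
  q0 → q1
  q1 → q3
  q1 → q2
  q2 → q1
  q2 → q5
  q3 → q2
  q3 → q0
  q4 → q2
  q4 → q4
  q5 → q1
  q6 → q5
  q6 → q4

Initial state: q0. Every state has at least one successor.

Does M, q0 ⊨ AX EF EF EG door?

States satisfying EF EF EG door: ∅.
States satisfying AX EF EF EG door: ∅.
q0 ∉ Sat(AX EF EF EG door).

No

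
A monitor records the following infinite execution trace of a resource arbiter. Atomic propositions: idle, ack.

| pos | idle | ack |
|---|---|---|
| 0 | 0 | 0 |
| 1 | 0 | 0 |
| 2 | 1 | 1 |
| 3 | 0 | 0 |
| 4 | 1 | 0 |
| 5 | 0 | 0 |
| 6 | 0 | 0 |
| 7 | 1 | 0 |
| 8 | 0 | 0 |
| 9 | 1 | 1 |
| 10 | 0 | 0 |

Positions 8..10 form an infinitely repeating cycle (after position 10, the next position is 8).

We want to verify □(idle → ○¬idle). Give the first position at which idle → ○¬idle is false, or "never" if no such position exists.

idle → ○¬idle holds at every position 0..10, and those are all the positions the trace ever visits, so the invariant □(idle → ○¬idle) is never violated.

never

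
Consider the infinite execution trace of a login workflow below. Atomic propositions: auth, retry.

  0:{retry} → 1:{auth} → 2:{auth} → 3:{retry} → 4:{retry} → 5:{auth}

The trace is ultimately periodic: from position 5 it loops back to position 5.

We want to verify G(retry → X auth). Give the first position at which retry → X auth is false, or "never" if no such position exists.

3

Check retry → X auth at each position in order: 0 ✓, 1 ✓, 2 ✓.
At position 3 the labels are {retry} and the next position 4 has {retry}, so retry → X auth is false there. This is the first violation.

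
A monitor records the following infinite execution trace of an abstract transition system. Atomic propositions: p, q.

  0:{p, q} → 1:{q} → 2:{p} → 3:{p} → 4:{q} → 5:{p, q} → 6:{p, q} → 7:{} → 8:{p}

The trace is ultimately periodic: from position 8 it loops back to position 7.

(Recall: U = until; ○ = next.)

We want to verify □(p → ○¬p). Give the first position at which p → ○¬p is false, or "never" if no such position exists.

Check p → ○¬p at each position in order: 0 ✓, 1 ✓.
At position 2 the labels are {p} and the next position 3 has {p}, so p → ○¬p is false there. This is the first violation.

2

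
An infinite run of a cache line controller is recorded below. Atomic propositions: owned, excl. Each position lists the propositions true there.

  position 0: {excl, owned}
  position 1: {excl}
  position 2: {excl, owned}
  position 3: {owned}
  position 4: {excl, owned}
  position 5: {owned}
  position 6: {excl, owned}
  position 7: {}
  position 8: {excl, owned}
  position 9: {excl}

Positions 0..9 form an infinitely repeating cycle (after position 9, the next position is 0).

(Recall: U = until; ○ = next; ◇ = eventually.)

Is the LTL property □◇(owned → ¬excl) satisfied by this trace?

◇(owned → ¬excl) holds at every position 0..9, and those are all positions ever visited, so □◇(owned → ¬excl) holds.

Holds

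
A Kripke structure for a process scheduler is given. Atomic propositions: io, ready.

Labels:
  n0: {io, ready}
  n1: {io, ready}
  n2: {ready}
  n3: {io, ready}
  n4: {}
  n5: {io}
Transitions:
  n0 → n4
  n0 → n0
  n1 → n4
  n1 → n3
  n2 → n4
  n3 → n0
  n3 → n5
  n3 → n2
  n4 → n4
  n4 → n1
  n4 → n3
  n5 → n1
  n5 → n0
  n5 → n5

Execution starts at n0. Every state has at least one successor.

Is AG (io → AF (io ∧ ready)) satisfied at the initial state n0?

States satisfying io → AF (io ∧ ready): {n0, n1, n2, n3, n4}.
States satisfying AG (io → AF (io ∧ ready)): ∅.
n5 is reachable from n0 and violates io → AF (io ∧ ready), so AG fails at n0.
n0 ∉ Sat(AG (io → AF (io ∧ ready))).

No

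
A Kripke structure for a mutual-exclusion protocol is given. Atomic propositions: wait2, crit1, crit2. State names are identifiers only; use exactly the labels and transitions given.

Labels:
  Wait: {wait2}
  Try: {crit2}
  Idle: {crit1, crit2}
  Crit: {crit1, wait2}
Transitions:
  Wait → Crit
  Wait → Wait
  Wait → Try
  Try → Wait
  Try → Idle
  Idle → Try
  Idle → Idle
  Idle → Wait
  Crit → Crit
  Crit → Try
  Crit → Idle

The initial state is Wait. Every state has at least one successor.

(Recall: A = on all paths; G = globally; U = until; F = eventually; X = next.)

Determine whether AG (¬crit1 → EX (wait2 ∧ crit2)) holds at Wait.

Does not hold

States satisfying ¬crit1 → EX (wait2 ∧ crit2): {Idle, Crit}.
States satisfying AG (¬crit1 → EX (wait2 ∧ crit2)): ∅.
Try is reachable from Wait and violates ¬crit1 → EX (wait2 ∧ crit2), so AG fails at Wait.
Wait ∉ Sat(AG (¬crit1 → EX (wait2 ∧ crit2))).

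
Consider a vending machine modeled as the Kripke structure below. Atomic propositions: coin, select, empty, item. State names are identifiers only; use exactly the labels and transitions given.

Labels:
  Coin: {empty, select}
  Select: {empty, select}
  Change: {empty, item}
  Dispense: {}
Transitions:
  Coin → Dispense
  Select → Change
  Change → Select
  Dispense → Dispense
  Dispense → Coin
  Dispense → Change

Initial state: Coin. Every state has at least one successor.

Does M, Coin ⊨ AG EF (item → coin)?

Holds

States satisfying EF (item → coin): {Coin, Select, Change, Dispense}.
States satisfying AG EF (item → coin): {Coin, Select, Change, Dispense}.
Every state reachable from Coin satisfies EF (item → coin).
Coin ∈ Sat(AG EF (item → coin)).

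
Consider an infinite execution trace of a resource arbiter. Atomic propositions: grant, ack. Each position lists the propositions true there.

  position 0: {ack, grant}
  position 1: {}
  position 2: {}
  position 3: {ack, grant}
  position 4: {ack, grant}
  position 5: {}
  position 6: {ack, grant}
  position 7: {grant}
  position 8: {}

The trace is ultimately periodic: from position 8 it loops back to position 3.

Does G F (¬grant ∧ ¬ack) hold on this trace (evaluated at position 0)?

Holds

F (¬grant ∧ ¬ack) holds at every position 0..8, and those are all positions ever visited, so G F (¬grant ∧ ¬ack) holds.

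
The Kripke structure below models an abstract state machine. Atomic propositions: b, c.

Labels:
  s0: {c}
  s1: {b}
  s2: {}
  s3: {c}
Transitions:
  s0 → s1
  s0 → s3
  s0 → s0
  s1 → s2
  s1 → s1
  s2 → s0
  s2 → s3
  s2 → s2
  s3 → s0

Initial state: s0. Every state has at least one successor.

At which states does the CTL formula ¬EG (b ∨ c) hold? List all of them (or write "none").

States satisfying b ∨ c: {s0, s1, s3}.
States satisfying EG (b ∨ c): {s0, s1, s3}.
States satisfying ¬EG (b ∨ c): {s2}.

{s2}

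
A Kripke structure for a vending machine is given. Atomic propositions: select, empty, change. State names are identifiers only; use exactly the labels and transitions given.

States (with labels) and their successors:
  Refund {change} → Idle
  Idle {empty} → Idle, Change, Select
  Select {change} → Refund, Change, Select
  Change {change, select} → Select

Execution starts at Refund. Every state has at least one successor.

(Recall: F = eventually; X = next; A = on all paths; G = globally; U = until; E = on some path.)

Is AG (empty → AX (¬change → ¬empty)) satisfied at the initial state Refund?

States satisfying empty → AX (¬change → ¬empty): {Refund, Select, Change}.
States satisfying AG (empty → AX (¬change → ¬empty)): ∅.
Idle is reachable from Refund and violates empty → AX (¬change → ¬empty), so AG fails at Refund.
Refund ∉ Sat(AG (empty → AX (¬change → ¬empty))).

No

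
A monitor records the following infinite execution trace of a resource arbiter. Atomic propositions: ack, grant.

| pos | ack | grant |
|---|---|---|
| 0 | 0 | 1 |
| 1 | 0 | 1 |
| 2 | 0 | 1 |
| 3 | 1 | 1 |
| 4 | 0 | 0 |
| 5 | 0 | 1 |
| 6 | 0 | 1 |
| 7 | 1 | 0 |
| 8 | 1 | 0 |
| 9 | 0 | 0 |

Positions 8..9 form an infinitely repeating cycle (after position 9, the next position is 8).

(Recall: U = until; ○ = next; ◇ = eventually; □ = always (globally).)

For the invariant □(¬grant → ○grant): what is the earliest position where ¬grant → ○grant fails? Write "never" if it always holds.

Check ¬grant → ○grant at each position in order: 0 ✓, 1 ✓, 2 ✓, 3 ✓, 4 ✓, 5 ✓, 6 ✓.
At position 7 the labels are {ack} and the next position 8 has {ack}, so ¬grant → ○grant is false there. This is the first violation.

7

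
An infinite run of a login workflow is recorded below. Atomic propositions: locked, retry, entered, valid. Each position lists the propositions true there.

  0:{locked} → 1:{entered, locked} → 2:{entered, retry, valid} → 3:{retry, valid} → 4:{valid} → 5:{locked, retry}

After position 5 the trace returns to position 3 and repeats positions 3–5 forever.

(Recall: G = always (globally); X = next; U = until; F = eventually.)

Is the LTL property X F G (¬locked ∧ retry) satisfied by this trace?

The position after 0 is 1; F G (¬locked ∧ retry) is false there.

No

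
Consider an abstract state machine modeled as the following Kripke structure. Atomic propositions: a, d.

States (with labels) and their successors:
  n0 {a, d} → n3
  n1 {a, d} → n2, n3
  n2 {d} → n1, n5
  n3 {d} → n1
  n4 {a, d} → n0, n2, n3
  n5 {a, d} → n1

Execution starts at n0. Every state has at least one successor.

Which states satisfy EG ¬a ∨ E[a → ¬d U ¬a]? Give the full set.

States satisfying ¬a: {n2, n3}.
States satisfying EG ¬a: ∅.
States satisfying a → ¬d: {n2, n3}.
States satisfying E[a → ¬d U ¬a]: {n2, n3}.
States satisfying EG ¬a ∨ E[a → ¬d U ¬a]: {n2, n3}.

{n2, n3}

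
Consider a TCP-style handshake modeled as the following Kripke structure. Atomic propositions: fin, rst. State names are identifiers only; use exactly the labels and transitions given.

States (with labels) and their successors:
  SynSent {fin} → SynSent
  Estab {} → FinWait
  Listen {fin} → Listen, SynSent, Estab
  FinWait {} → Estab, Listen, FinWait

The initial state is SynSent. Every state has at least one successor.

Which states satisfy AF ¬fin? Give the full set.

States satisfying ¬fin: {Estab, FinWait}.
States satisfying AF ¬fin: {Estab, FinWait}.

{Estab, FinWait}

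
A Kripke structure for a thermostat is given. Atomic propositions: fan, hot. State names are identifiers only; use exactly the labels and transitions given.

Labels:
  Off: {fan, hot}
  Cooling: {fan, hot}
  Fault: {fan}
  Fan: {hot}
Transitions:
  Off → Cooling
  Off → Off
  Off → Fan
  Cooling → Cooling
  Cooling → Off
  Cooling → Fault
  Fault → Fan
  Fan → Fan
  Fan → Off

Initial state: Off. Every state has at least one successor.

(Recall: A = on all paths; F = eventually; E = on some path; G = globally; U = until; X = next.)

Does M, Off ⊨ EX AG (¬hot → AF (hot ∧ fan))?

No

States satisfying AG (¬hot → AF (hot ∧ fan)): ∅.
States satisfying EX AG (¬hot → AF (hot ∧ fan)): ∅.
No suitable path/successor from Off witnesses the formula.
Off ∉ Sat(EX AG (¬hot → AF (hot ∧ fan))).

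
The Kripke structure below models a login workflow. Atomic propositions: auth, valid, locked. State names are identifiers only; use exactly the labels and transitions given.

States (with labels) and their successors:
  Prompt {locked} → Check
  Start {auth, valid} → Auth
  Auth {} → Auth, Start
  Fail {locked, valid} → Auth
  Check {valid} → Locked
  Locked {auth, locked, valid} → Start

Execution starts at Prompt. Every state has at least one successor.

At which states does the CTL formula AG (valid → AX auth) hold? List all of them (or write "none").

States satisfying valid → AX auth: {Prompt, Auth, Check, Locked}.
States satisfying AG (valid → AX auth): ∅.

none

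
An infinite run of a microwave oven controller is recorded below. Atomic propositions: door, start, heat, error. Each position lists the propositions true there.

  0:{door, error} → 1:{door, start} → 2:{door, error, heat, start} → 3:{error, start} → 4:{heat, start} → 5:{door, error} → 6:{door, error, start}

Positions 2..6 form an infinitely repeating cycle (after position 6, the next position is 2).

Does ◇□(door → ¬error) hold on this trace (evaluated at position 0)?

Does not hold

□(door → ¬error) is false at every position 0..6, so it never becomes true and ◇□(door → ¬error) fails.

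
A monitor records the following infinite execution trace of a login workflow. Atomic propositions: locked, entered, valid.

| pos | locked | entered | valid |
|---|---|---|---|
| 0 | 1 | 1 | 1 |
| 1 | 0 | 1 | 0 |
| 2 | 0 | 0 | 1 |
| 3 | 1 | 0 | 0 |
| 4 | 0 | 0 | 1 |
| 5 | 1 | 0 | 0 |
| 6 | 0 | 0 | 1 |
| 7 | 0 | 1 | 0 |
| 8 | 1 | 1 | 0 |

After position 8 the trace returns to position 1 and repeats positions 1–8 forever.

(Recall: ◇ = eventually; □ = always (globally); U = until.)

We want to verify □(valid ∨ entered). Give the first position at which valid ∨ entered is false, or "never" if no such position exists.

3

Check valid ∨ entered at each position in order: 0 ✓, 1 ✓, 2 ✓.
At position 3 the labels are {locked}, so valid ∨ entered is false there. This is the first violation.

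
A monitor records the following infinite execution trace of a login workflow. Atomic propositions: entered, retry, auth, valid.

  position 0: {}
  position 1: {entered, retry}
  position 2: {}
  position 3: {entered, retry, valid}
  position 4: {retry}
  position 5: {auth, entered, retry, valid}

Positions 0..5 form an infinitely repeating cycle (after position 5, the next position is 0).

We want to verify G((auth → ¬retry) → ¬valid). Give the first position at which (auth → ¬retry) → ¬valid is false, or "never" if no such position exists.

3

Check (auth → ¬retry) → ¬valid at each position in order: 0 ✓, 1 ✓, 2 ✓.
At position 3 the labels are {entered, retry, valid}, so (auth → ¬retry) → ¬valid is false there. This is the first violation.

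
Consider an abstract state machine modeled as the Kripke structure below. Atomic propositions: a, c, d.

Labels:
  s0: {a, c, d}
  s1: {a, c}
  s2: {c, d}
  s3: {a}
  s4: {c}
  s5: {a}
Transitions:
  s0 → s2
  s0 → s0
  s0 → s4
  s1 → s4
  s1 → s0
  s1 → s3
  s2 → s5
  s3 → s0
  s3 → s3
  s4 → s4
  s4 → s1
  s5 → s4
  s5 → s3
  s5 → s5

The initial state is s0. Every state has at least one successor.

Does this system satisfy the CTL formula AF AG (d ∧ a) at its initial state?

Violated

States satisfying AG (d ∧ a): ∅.
States satisfying AF AG (d ∧ a): ∅.
There is a path from s0 along which AG (d ∧ a) never holds.
s0 ∉ Sat(AF AG (d ∧ a)).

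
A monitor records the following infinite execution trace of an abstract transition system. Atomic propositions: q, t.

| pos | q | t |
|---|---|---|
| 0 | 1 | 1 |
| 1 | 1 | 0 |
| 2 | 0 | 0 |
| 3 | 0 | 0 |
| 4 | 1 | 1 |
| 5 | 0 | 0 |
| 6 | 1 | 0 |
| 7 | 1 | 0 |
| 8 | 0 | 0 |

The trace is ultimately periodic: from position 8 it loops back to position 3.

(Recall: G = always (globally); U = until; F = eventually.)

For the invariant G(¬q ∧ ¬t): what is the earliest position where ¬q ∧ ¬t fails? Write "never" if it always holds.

At position 0 the labels are {q, t}, so ¬q ∧ ¬t is false there. This is the first violation.

0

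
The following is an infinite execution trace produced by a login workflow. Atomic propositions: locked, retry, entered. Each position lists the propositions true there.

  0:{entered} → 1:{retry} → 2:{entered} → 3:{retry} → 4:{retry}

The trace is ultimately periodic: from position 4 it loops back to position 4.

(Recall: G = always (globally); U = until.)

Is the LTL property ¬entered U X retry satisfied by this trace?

Walking from position 0: X retry first holds at position 0, and ¬entered holds at every earlier position along the way, so ¬entered U X retry holds.

Satisfied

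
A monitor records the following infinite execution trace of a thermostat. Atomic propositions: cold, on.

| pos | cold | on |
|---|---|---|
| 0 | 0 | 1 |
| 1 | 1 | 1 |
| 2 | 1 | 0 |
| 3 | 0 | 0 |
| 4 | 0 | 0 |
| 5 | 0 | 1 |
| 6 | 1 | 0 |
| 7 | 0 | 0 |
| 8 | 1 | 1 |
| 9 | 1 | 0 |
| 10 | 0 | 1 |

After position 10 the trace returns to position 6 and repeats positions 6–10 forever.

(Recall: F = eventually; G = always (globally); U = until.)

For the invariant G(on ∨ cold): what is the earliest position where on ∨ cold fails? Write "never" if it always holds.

Check on ∨ cold at each position in order: 0 ✓, 1 ✓, 2 ✓.
At position 3 the labels are {}, so on ∨ cold is false there. This is the first violation.

3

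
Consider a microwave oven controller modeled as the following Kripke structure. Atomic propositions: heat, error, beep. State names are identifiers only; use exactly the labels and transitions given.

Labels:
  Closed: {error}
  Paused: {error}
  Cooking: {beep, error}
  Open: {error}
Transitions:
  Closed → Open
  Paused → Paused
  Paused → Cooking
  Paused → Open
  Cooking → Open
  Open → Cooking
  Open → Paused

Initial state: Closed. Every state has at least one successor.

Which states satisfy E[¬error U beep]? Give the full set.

{Cooking}

States satisfying ¬error: ∅.
States satisfying beep: {Cooking}.
States satisfying E[¬error U beep]: {Cooking}.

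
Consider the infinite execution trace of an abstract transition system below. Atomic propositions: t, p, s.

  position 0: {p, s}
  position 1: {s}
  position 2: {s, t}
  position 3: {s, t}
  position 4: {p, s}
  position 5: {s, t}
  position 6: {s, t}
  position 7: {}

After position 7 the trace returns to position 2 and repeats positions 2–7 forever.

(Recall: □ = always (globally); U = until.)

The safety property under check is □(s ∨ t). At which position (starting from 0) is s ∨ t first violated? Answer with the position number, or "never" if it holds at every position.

Check s ∨ t at each position in order: 0 ✓, 1 ✓, 2 ✓, 3 ✓, 4 ✓, 5 ✓, 6 ✓.
At position 7 the labels are {}, so s ∨ t is false there. This is the first violation.

7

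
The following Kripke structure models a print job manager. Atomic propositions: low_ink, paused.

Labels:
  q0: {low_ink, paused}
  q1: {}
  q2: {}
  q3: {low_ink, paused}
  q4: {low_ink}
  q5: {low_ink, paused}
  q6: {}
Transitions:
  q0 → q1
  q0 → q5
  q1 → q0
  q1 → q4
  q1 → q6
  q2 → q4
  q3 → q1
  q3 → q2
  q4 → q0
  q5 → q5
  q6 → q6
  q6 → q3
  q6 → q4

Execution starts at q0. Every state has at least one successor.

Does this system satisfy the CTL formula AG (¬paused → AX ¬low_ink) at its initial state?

No

States satisfying ¬paused → AX ¬low_ink: {q0, q3, q5}.
States satisfying AG (¬paused → AX ¬low_ink): {q5}.
q1 is reachable from q0 and violates ¬paused → AX ¬low_ink, so AG fails at q0.
q0 ∉ Sat(AG (¬paused → AX ¬low_ink)).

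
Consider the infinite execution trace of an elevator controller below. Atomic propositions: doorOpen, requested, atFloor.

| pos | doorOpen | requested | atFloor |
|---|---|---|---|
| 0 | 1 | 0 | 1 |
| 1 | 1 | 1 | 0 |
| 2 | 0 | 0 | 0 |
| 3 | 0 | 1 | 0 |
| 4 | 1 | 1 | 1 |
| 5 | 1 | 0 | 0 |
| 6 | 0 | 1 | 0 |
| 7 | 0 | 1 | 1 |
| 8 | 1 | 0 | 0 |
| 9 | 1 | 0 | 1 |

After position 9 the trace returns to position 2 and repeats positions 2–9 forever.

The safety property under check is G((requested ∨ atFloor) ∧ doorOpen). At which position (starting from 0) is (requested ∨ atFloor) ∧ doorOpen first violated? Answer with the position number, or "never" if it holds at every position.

Check (requested ∨ atFloor) ∧ doorOpen at each position in order: 0 ✓, 1 ✓.
At position 2 the labels are {}, so (requested ∨ atFloor) ∧ doorOpen is false there. This is the first violation.

2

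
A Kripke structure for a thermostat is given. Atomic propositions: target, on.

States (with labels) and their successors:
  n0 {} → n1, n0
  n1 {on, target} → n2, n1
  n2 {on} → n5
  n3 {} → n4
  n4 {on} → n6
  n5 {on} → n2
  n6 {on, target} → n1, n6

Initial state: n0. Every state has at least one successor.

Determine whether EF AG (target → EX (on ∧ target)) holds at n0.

Holds

States satisfying AG (target → EX (on ∧ target)): {n0, n1, n2, n3, n4, n5, n6}.
States satisfying EF AG (target → EX (on ∧ target)): {n0, n1, n2, n3, n4, n5, n6}.
Some path from n0 reaches a state where AG (target → EX (on ∧ target)) holds.
n0 ∈ Sat(EF AG (target → EX (on ∧ target))).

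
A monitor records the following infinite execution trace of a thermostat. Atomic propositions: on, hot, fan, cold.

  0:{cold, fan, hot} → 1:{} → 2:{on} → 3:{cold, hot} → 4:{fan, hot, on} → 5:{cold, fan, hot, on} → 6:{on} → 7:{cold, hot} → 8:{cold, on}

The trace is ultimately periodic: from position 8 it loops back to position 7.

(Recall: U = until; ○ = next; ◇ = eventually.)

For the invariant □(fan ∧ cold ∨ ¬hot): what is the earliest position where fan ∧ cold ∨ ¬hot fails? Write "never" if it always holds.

3

Check fan ∧ cold ∨ ¬hot at each position in order: 0 ✓, 1 ✓, 2 ✓.
At position 3 the labels are {cold, hot}, so fan ∧ cold ∨ ¬hot is false there. This is the first violation.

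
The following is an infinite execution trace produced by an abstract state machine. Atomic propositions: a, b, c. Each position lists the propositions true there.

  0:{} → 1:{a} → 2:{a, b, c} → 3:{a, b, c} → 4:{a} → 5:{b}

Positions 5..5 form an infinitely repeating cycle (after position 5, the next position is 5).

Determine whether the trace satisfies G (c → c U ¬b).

Yes

c → c U ¬b holds at every position 0..5, and those are all positions ever visited, so G (c → c U ¬b) holds.
Positions where c holds: 2, 3.
Check c U ¬b at each: 2→ok, 3→ok.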